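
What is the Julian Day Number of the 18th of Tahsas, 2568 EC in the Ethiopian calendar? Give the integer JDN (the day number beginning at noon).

2661925

In the Gregorian calendar the same day is 1 January 2576.
JDN 2451545 is 1 January 2000 CE (Gregorian); the target day is +210380 days from there, so JDN = 2661925.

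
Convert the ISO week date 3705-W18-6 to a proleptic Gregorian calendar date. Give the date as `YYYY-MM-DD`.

ISO week 1 of 3705 is the week containing the first Thursday of 3705.
Week 18, day 6 (Saturday) lands on 3705-05-02.

3705-05-02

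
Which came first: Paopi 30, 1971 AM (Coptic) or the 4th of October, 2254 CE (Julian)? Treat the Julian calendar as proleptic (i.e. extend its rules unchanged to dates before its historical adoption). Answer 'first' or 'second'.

second

The two dates have Julian Day Numbers 2544631 and 2544608 respectively.
Since 2544608 < 2544631, the second date comes first.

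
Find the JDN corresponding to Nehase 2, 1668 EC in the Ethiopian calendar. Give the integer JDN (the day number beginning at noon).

2333424

In the Gregorian calendar the same day is 5 August 1676.
JDN 2299161 is 15 October 1582 CE (Gregorian); the target day is +34263 days from there, so JDN = 2333424.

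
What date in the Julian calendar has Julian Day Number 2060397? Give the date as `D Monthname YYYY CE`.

The proleptic Gregorian equivalent of JDN 2060397 is 27 January 929.
In the Julian calendar that day is 22 January 929 CE.

22 January 929 CE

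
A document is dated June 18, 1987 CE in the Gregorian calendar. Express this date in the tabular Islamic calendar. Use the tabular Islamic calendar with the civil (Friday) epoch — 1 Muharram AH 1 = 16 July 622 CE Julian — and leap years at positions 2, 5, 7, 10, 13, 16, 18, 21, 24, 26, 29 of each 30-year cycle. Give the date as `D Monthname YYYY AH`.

Julian Day Number of the source date = 2446965.
Converting JDN 2446965 to the tabular Islamic calendar gives 20 Shawwal 1407 AH.

20 Shawwal 1407 AH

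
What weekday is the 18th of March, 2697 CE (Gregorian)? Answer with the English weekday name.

Since JDN mod 7 = 3 (0 = Monday), the day is Thursday.

Thursday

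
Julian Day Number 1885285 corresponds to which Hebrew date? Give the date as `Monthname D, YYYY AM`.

The proleptic Gregorian equivalent of JDN 1885285 is 19 August 449.
In the Hebrew calendar that day is Elul 12, 4209 AM.

Elul 12, 4209 AM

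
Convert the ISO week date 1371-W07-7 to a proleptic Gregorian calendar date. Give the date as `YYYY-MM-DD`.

1371-02-17

ISO week 1 of 1371 is the week containing the first Thursday of 1371.
Week 7, day 7 (Sunday) lands on 1371-02-17.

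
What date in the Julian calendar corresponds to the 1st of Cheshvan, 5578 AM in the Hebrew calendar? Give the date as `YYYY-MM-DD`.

1817-09-29

Both dates share Julian Day Number 2384989; in the Julian calendar that is 29 September 1817 CE.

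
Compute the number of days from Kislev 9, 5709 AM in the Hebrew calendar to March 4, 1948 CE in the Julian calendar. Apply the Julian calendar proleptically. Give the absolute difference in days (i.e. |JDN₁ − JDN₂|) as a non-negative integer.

269

JDN of the first date = 2432897.
JDN of the second date = 2432628.
|2432628 − 2432897| = 269.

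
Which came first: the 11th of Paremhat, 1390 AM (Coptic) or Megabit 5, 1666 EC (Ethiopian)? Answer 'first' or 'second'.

The two dates have Julian Day Numbers 2332552 and 2332546 respectively.
Since 2332546 < 2332552, the second date comes first.

second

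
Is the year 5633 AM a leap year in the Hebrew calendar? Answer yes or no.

Hebrew year 5633 is year 9 of its 19-year Metonic cycle; leap years are at positions 3, 6, 8, 11, 14, 17, 19, so it is a common year (12 months).

no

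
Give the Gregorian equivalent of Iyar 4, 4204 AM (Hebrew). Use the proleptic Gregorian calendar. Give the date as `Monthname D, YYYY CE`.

April 10, 444 CE

Julian Day Number of the source date = 1883328.
Converting JDN 1883328 to the Gregorian calendar gives 10 April 444 CE.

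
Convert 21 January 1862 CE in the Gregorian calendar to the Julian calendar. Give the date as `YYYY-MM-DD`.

The Julian–Gregorian offset here is 12 days (Julian trailing).
21 January 1862 Gregorian − 12 days → 9 January 1862 Julian.

1862-01-09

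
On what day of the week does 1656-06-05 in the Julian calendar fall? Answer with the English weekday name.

Thursday

This is JDN 2326068 (15 June 1656 Gregorian).
Since JDN mod 7 = 3 (0 = Monday), the day is Thursday.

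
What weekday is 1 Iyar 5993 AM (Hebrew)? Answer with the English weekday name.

Saturday

Equivalently 11 May 2233 Gregorian, JDN 2536777.
JDN 2536777 mod 7 = 5, and JDN 0 was a Monday, so this is a Saturday.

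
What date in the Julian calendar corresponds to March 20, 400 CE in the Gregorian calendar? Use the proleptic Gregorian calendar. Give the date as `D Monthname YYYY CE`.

At this point the Julian calendar is 1 day behind the Gregorian.
20 March 400 Gregorian − 1 day → 19 March 400 Julian.

19 March 400 CE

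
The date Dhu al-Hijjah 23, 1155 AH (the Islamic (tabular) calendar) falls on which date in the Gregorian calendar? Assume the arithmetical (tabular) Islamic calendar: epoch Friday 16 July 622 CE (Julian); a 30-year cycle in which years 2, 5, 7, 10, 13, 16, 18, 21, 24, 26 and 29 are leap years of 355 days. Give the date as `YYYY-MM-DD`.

1743-02-18

Julian Day Number of the source date = 2357726.
Converting JDN 2357726 to the Gregorian calendar gives 18 February 1743 CE.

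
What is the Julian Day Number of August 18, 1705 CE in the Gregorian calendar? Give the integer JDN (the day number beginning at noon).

2344028

JDN 2299161 is 15 October 1582 CE (Gregorian); the target day is +44867 days from there, so JDN = 2344028.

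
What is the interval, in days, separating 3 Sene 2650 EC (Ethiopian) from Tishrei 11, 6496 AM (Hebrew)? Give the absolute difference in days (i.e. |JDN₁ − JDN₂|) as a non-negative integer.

First date → JDN 2692040; second date → JDN 2720260.
The interval is |2692040 − 2720260| = 28220 days.

28220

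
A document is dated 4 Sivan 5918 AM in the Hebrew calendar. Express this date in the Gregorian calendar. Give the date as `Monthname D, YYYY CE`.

Both dates share Julian Day Number 2509404; in the Gregorian calendar that is 31 May 2158 CE.

May 31, 2158 CE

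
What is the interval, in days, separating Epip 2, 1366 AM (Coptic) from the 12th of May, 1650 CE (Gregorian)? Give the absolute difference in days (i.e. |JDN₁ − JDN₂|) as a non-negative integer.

55

First date → JDN 2323897; second date → JDN 2323842.
The interval is |2323897 − 2323842| = 55 days.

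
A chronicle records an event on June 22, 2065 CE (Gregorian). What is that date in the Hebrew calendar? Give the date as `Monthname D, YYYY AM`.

Sivan 18, 5825 AM

Julian Day Number of the source date = 2475459.
Converting JDN 2475459 to the Hebrew calendar gives 18 Sivan 5825 AM.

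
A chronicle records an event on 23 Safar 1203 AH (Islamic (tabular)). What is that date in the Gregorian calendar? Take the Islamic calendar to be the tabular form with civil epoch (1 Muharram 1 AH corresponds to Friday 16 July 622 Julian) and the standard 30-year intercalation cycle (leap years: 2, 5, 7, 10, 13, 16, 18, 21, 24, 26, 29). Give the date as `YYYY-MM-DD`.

1788-11-23

Both dates share Julian Day Number 2374441; in the Gregorian calendar that is 23 November 1788 CE.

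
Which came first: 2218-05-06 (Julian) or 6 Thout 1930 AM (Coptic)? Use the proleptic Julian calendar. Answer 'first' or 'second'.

second

The two dates have Julian Day Numbers 2531308 and 2529602 respectively.
Since 2529602 < 2531308, the second date comes first.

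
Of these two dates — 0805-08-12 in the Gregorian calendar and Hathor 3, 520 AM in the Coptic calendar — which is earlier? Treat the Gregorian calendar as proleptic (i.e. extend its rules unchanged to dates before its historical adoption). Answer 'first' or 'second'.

The two dates have Julian Day Numbers 2015304 and 2014657 respectively.
Since 2014657 < 2015304, the second date comes first.

second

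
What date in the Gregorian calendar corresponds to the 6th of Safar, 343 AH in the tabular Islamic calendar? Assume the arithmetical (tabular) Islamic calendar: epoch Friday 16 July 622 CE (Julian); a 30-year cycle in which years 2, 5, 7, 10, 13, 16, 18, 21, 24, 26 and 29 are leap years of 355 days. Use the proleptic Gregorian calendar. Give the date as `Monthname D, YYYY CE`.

Both dates share Julian Day Number 2069668; in the Gregorian calendar that is 16 June 954 CE.

June 16, 954 CE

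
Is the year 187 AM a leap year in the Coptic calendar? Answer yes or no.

yes

187 mod 4 = 3; in the Coptic calendar a year is leap when year mod 4 = 3, so it is a leap year.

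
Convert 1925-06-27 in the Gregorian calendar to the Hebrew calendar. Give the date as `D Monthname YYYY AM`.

5 Tammuz 5685 AM

Julian Day Number of the source date = 2424329.
Converting JDN 2424329 to the Hebrew calendar gives 5 Tammuz 5685 AM.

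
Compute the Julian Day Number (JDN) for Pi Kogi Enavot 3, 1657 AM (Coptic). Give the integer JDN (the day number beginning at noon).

2430246

Equivalently 8 September 1941 (Gregorian).
JDN 2451545 is 1 January 2000 CE (Gregorian); the target day is −21299 days from there, so JDN = 2430246.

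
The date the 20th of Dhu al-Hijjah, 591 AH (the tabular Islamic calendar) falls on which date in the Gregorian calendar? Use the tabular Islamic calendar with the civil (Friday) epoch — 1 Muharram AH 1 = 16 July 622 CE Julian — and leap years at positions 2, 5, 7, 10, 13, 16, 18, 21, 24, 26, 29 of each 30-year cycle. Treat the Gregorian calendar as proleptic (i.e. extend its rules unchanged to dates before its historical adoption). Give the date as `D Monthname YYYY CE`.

Both dates share Julian Day Number 2157860; in the Gregorian calendar that is 2 December 1195 CE.

2 December 1195 CE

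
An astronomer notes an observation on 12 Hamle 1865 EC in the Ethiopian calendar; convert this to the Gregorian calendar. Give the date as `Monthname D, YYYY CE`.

July 18, 1873 CE

Julian Day Number of the source date = 2405358.
Converting JDN 2405358 to the Gregorian calendar gives 18 July 1873 CE.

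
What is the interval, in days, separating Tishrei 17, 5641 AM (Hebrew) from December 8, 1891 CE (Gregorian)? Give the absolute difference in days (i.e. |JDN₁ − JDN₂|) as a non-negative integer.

First date → JDN 2407981; second date → JDN 2412075.
The interval is |2407981 − 2412075| = 4094 days.

4094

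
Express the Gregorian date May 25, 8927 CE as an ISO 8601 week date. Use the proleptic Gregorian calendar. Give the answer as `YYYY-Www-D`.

8927-W21-7

The weekday is Sunday (ISO weekday 7).
That Sunday belongs to ISO week 21 of ISO year 8927.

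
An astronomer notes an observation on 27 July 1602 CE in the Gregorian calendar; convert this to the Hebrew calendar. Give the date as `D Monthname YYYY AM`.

9 Av 5362 AM

Julian Day Number of the source date = 2306386.
Converting JDN 2306386 to the Hebrew calendar gives 9 Av 5362 AM.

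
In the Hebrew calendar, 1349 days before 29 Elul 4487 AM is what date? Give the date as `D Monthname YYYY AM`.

The starting date is JDN 1986856; 1986856 − 1349 = 1985507.
JDN 1985507 corresponds to 9 Shevat 4484 AM.

9 Shevat 4484 AM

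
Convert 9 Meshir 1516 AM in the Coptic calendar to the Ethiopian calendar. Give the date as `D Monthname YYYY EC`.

Both dates share Julian Day Number 2378542; in the Ethiopian calendar that is 9 Yekatit 1792 EC.

9 Yekatit 1792 EC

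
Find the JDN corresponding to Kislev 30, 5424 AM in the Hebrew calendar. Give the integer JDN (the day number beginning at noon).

In the Gregorian calendar the same day is 29 December 1663.
JDN 2400001 is 17 November 1858 CE (Gregorian), MJD 0; the target day is −71180 days from there, so JDN = 2328821.

2328821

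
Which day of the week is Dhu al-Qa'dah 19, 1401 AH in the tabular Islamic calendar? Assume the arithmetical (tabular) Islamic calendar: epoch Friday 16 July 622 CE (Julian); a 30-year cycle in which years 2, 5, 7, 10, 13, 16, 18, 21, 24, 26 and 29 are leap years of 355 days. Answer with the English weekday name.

In the Gregorian calendar this is 18 September 1981 (JDN 2444866).
Since JDN mod 7 = 4 (0 = Monday), the day is Friday.

Friday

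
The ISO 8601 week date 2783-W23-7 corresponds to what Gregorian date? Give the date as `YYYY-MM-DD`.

ISO week 1 of 2783 is the week containing the first Thursday of 2783.
Week 23, day 7 (Sunday) lands on 2783-06-12.

2783-06-12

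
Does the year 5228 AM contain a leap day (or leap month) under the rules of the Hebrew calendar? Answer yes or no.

Hebrew year 5228 is year 3 of its 19-year Metonic cycle; leap years are at positions 3, 6, 8, 11, 14, 17, 19, so it is a leap year (13 months).

yes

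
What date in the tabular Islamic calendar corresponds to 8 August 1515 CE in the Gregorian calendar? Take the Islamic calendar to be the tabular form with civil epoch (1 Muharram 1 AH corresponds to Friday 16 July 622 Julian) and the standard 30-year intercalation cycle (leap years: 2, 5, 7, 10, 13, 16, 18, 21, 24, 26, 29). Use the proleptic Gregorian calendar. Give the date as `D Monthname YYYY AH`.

Both dates share Julian Day Number 2274621; in the tabular Islamic calendar that is 17 Jumada al-Thani 921 AH.

17 Jumada al-Thani 921 AH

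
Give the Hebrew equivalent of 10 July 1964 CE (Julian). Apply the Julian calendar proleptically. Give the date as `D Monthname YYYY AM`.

14 Av 5724 AM

Both dates share Julian Day Number 2438600; in the Hebrew calendar that is 14 Av 5724 AM.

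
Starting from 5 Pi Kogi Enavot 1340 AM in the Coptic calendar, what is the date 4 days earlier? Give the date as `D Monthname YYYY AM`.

Counting 4 days back from JDN 2314464 reaches JDN 2314460, which is 1 Pi Kogi Enavot 1340 AM.

1 Pi Kogi Enavot 1340 AM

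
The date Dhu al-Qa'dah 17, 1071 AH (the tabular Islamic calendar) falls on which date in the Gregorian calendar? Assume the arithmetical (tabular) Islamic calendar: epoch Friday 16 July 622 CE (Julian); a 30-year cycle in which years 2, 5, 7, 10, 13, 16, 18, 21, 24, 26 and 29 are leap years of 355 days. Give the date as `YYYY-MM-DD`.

Both dates share Julian Day Number 2327923; in the Gregorian calendar that is 14 July 1661 CE.

1661-07-14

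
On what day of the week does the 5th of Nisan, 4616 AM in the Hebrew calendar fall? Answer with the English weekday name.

Monday

Equivalently 20 March 856 Gregorian, JDN 2033787.
2033787 ≡ 0 (mod 7); counting from Monday = 0 gives Monday.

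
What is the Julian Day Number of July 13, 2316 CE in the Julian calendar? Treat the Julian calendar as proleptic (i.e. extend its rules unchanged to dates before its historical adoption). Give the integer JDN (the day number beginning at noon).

Equivalently 29 July 2316 (Gregorian).
JDN 2400001 is 17 November 1858 CE (Gregorian), MJD 0; the target day is +167170 days from there, so JDN = 2567171.

2567171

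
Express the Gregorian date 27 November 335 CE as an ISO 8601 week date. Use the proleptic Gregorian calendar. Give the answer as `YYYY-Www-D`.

The weekday is Wednesday (ISO weekday 3).
That Wednesday belongs to ISO week 48 of ISO year 335.

0335-W48-3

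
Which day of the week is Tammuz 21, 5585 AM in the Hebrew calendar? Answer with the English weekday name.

Thursday

Equivalently 7 July 1825 Gregorian, JDN 2387815.
JDN 2387815 mod 7 = 3, and JDN 0 was a Monday, so this is a Thursday.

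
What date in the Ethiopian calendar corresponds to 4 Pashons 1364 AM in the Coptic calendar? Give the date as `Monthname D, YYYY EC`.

Both dates share Julian Day Number 2323109; in the Ethiopian calendar that is 4 Ginbot 1640 EC.

Ginbot 4, 1640 EC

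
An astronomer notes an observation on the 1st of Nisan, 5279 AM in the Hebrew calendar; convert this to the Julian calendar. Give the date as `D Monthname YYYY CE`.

The source date corresponds to 13 March 1519 in the proleptic Gregorian calendar (JDN 2275934).
That day falls on 3 March 1519 CE in the Julian calendar.

3 March 1519 CE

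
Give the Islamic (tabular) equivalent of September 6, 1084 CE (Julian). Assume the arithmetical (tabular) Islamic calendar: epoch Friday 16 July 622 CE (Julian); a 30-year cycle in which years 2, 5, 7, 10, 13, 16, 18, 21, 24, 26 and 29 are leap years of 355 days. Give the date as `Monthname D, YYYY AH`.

Jumada al-Awwal 2, 477 AH

The source date corresponds to 12 September 1084 in the proleptic Gregorian calendar (JDN 2117238).
That day falls on 2 Jumada al-Awwal 477 AH in the tabular Islamic calendar.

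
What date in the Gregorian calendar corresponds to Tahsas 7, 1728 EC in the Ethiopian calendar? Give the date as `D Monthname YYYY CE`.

Both dates share Julian Day Number 2355104; in the Gregorian calendar that is 15 December 1735 CE.

15 December 1735 CE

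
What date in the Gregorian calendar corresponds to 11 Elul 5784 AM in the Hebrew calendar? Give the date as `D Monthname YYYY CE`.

Both dates share Julian Day Number 2460568; in the Gregorian calendar that is 14 September 2024 CE.

14 September 2024 CE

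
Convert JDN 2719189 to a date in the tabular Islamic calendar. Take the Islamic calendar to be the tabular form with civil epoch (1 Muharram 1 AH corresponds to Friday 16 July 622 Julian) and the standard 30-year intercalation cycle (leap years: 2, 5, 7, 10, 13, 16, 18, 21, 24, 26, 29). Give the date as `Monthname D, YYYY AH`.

JDN 2719189 is 14 October 2732 in the Gregorian calendar.
In the tabular Islamic calendar that day is Muharram 3, 2176 AH.

Muharram 3, 2176 AH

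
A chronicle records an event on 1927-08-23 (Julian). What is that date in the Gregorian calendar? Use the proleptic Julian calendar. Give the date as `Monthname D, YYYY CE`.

At this point the Julian calendar is 13 days behind the Gregorian.
23 August 1927 Julian + 13 days → 5 September 1927 Gregorian.

September 5, 1927 CE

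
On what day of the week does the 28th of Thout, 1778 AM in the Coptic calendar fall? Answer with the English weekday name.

Saturday

This is JDN 2474106 (8 October 2061 Gregorian).
Since JDN mod 7 = 5 (0 = Monday), the day is Saturday.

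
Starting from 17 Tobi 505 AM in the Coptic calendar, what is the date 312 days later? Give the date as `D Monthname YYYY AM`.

24 Hathor 506 AM

JDN of 17 Tobi 505 AM = 2009252.
2009252 + 312 = 2009564.
JDN 2009564 in the Coptic calendar is 24 Hathor 506 AM.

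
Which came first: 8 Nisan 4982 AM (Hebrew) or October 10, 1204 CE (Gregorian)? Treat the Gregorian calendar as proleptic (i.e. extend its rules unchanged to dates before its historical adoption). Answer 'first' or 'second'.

second

The two dates have Julian Day Numbers 2167474 and 2161095 respectively.
Since 2161095 < 2167474, the second date comes first.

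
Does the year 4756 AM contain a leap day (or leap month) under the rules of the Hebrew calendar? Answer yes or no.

Hebrew year 4756 is year 6 of its 19-year Metonic cycle; leap years are at positions 3, 6, 8, 11, 14, 17, 19, so it is a leap year (13 months).

yes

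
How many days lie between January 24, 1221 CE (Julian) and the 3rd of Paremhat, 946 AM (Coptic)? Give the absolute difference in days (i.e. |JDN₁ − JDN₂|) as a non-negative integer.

3321

First date → JDN 2167052; second date → JDN 2170373.
The interval is |2167052 − 2170373| = 3321 days.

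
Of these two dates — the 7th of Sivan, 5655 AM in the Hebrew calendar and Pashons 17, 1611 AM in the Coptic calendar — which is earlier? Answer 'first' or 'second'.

second

First date → JDN 2413344; second date → JDN 2413338.
JDN 2413338 < JDN 2413344, so the second date is earlier.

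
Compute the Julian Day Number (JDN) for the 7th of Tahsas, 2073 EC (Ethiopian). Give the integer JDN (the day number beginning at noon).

Equivalently 16 December 2080 (Gregorian).
JDN 2400001 is 17 November 1858 CE (Gregorian), MJD 0; the target day is +81114 days from there, so JDN = 2481115.

2481115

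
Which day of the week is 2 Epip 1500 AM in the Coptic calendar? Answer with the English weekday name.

Wednesday

In the Gregorian calendar this is 7 July 1784 (JDN 2372841).
Since JDN mod 7 = 2 (0 = Monday), the day is Wednesday.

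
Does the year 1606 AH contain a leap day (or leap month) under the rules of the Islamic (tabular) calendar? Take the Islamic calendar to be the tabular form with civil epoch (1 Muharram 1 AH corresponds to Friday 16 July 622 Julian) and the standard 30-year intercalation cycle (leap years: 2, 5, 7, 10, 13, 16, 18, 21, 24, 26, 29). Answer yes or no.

Year 1606 AH is year 16 of its 30-year cycle; leap positions are 2, 5, 7, 10, 13, 16, 18, 21, 24, 26, 29, so it is a leap year (355 days).

yes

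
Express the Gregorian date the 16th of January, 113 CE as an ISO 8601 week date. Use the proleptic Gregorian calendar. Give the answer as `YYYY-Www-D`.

The weekday is Monday (ISO weekday 1).
That Monday belongs to ISO week 3 of ISO year 113.

0113-W03-1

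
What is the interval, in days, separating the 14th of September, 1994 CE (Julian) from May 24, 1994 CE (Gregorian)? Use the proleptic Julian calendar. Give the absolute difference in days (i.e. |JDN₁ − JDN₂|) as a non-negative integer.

126

First date → JDN 2449623; second date → JDN 2449497.
The interval is |2449623 − 2449497| = 126 days.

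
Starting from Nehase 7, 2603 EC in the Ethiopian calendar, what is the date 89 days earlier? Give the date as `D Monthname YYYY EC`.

8 Ginbot 2603 EC

The starting date is JDN 2674937; 2674937 − 89 = 2674848.
JDN 2674848 corresponds to 8 Ginbot 2603 EC.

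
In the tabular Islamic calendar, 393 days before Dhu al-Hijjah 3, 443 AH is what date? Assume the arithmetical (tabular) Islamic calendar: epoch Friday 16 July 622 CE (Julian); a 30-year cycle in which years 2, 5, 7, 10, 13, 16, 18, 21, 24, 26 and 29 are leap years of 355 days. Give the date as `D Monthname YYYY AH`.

23 Shawwal 442 AH

The starting date is JDN 2105397; 2105397 − 393 = 2105004.
JDN 2105004 corresponds to 23 Shawwal 442 AH.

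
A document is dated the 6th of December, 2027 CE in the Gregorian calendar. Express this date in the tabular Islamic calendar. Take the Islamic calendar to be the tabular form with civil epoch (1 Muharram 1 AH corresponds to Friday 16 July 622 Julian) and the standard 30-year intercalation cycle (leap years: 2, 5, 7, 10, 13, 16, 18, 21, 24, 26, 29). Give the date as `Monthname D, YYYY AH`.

Rajab 7, 1449 AH

Both dates share Julian Day Number 2461746; in the tabular Islamic calendar that is 7 Rajab 1449 AH.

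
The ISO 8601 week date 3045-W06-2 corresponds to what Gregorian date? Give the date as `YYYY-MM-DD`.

3045-02-04

ISO week 1 of 3045 is the week containing the first Thursday of 3045.
Week 6, day 2 (Tuesday) lands on 3045-02-04.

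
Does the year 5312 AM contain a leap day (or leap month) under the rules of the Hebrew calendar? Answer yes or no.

Hebrew year 5312 is year 11 of its 19-year Metonic cycle; leap years are at positions 3, 6, 8, 11, 14, 17, 19, so it is a leap year (13 months).

yes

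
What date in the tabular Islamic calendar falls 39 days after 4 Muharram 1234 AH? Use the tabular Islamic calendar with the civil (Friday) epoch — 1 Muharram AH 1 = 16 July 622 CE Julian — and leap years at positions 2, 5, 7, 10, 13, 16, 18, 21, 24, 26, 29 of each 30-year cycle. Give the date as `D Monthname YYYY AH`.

The starting date is JDN 2385377; 2385377 + 39 = 2385416.
JDN 2385416 corresponds to 13 Safar 1234 AH.

13 Safar 1234 AH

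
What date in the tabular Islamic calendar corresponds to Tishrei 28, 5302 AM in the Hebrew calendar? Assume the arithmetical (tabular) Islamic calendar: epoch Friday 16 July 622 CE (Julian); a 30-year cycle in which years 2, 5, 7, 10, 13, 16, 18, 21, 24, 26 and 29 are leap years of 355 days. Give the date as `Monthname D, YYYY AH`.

Julian Day Number of the source date = 2284200.
Converting JDN 2284200 to the tabular Islamic calendar gives 28 Jumada al-Thani 948 AH.

Jumada al-Thani 28, 948 AH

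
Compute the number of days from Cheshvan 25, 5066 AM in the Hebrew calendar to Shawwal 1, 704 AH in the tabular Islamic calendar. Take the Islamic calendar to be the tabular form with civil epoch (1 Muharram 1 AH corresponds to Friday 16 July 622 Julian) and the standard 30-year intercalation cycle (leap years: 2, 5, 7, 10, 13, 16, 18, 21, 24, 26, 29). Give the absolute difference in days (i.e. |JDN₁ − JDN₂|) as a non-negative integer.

200

First date → JDN 2198026; second date → JDN 2197826.
The interval is |2198026 − 2197826| = 200 days.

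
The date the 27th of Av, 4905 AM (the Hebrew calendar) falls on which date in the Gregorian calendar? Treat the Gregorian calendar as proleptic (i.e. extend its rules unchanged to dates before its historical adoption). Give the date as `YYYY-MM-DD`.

Both dates share Julian Day Number 2139499; in the Gregorian calendar that is 25 August 1145 CE.

1145-08-25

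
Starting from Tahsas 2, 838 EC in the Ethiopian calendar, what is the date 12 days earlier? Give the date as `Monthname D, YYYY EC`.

Hidar 20, 838 EC

The starting date is JDN 2030026; 2030026 − 12 = 2030014.
JDN 2030014 corresponds to Hidar 20, 838 EC.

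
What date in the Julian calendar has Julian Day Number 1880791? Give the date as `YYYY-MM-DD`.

The proleptic Gregorian equivalent of JDN 1880791 is 30 April 437.
In the Julian calendar that day is 0437-04-29.

0437-04-29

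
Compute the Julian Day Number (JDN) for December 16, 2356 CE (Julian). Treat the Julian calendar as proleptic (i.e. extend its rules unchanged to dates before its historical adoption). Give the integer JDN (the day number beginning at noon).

2581937

In the Gregorian calendar the same day is 1 January 2357.
JDN 2299161 is 15 October 1582 CE (Gregorian); the target day is +282776 days from there, so JDN = 2581937.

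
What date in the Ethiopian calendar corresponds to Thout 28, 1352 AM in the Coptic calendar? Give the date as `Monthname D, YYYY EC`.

Both dates share Julian Day Number 2318510; in the Ethiopian calendar that is 28 Meskerem 1628 EC.

Meskerem 28, 1628 EC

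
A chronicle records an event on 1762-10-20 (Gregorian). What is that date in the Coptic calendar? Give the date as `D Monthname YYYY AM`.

12 Paopi 1479 AM

Both dates share Julian Day Number 2364910; in the Coptic calendar that is 12 Paopi 1479 AM.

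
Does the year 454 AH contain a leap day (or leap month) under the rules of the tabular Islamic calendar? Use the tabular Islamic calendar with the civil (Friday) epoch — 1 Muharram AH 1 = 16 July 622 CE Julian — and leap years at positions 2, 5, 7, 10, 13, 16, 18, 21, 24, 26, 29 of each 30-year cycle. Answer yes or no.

Year 454 AH is year 4 of its 30-year cycle; leap positions are 2, 5, 7, 10, 13, 16, 18, 21, 24, 26, 29, so it is a common year (354 days).

no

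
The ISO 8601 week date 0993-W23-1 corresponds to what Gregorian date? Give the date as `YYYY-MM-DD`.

0993-06-03

ISO week 1 of 993 is the week containing the first Thursday of 993.
Week 23, day 1 (Monday) lands on 0993-06-03.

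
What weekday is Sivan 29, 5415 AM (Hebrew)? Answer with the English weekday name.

Equivalently 4 July 1655 Gregorian, JDN 2325721.
2325721 ≡ 6 (mod 7); counting from Monday = 0 gives Sunday.

Sunday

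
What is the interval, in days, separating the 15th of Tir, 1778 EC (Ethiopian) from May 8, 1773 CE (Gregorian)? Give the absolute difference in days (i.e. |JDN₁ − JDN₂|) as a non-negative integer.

First date → JDN 2373404; second date → JDN 2368763.
The interval is |2373404 − 2368763| = 4641 days.

4641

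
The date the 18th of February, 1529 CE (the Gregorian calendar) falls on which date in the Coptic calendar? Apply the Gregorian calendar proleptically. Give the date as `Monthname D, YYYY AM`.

Julian Day Number of the source date = 2279564.
Converting JDN 2279564 to the Coptic calendar gives 14 Meshir 1245 AM.

Meshir 14, 1245 AM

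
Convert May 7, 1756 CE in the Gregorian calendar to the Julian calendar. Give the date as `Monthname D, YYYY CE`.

April 26, 1756 CE

The Julian–Gregorian offset here is 11 days (Julian trailing).
7 May 1756 Gregorian − 11 days → 26 April 1756 Julian.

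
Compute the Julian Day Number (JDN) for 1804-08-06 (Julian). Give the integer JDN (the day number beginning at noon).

In the Gregorian calendar the same day is 18 August 1804.
JDN 2400001 is 17 November 1858 CE (Gregorian), MJD 0; the target day is −19814 days from there, so JDN = 2380187.

2380187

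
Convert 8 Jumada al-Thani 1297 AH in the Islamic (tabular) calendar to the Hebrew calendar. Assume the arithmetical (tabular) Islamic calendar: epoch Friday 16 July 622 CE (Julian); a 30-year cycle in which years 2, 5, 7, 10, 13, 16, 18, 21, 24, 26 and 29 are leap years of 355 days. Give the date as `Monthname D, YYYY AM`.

Sivan 8, 5640 AM

Julian Day Number of the source date = 2407854.
Converting JDN 2407854 to the Hebrew calendar gives 8 Sivan 5640 AM.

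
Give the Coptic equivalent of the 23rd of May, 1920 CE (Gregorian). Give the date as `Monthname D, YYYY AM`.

Pashons 15, 1636 AM

Julian Day Number of the source date = 2422468.
Converting JDN 2422468 to the Coptic calendar gives 15 Pashons 1636 AM.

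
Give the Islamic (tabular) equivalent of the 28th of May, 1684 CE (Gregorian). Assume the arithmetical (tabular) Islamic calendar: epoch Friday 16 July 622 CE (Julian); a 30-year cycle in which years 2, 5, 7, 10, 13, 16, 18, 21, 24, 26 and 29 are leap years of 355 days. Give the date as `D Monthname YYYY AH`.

Julian Day Number of the source date = 2336277.
Converting JDN 2336277 to the tabular Islamic calendar gives 13 Jumada al-Thani 1095 AH.

13 Jumada al-Thani 1095 AH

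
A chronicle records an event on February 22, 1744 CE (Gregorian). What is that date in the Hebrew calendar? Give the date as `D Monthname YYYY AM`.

9 Adar 5504 AM

Julian Day Number of the source date = 2358095.
Converting JDN 2358095 to the Hebrew calendar gives 9 Adar 5504 AM.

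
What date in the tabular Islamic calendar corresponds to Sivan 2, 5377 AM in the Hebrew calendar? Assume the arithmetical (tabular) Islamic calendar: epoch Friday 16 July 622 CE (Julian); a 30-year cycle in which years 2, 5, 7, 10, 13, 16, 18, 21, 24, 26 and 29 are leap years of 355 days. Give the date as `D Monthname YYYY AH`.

The source date corresponds to 5 June 1617 in the Gregorian calendar (JDN 2311813).
That day falls on 30 Jumada al-Awwal 1026 AH in the tabular Islamic calendar.

30 Jumada al-Awwal 1026 AH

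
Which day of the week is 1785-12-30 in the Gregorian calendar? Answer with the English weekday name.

Friday

2373382 ≡ 4 (mod 7); counting from Monday = 0 gives Friday.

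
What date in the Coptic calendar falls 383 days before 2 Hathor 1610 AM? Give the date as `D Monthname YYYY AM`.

Counting 383 days back from JDN 2412778 reaches JDN 2412395, which is 14 Paopi 1609 AM.

14 Paopi 1609 AM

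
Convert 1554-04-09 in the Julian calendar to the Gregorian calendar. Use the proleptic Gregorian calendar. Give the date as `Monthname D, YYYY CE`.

At this point the Julian calendar is 10 days behind the Gregorian.
9 April 1554 Julian + 10 days → 19 April 1554 Gregorian.

April 19, 1554 CE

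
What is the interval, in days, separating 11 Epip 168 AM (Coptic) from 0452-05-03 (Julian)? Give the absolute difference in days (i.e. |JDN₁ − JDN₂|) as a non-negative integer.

63

JDN of the first date = 1886337.
JDN of the second date = 1886274.
|1886274 − 1886337| = 63.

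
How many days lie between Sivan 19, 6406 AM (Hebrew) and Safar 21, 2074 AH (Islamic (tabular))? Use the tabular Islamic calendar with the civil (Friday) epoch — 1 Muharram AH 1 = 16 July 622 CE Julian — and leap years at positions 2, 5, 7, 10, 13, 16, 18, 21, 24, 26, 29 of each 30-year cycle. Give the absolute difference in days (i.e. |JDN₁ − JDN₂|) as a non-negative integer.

JDN of the first date = 2687667.
JDN of the second date = 2683092.
|2683092 − 2687667| = 4575.

4575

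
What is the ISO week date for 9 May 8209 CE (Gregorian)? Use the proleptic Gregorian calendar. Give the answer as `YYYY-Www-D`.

8209-W19-2

The weekday is Tuesday (ISO weekday 2).
That Tuesday belongs to ISO week 19 of ISO year 8209.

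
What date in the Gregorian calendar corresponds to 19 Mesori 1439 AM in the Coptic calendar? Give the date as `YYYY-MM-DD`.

1723-08-23

Julian Day Number of the source date = 2350607.
Converting JDN 2350607 to the Gregorian calendar gives 23 August 1723 CE.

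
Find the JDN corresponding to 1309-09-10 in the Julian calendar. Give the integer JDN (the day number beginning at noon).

In the proleptic Gregorian calendar the same day is 18 September 1309.
JDN 2400001 is 17 November 1858 CE (Gregorian), MJD 0; the target day is −200578 days from there, so JDN = 2199423.

2199423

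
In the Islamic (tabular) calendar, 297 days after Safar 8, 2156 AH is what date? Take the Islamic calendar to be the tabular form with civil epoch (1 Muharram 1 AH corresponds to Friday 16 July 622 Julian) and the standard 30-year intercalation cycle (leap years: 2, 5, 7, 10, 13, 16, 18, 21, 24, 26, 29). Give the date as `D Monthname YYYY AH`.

10 Dhu al-Hijjah 2156 AH

JDN of Safar 8, 2156 AH = 2712137.
2712137 + 297 = 2712434.
JDN 2712434 in the tabular Islamic calendar is 10 Dhu al-Hijjah 2156 AH.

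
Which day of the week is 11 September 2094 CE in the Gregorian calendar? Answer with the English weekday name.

2486132 ≡ 5 (mod 7); counting from Monday = 0 gives Saturday.

Saturday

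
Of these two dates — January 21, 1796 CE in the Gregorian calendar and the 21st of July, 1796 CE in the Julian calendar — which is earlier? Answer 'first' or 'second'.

first

The two dates have Julian Day Numbers 2377056 and 2377249 respectively.
Since 2377056 < 2377249, the first date comes first.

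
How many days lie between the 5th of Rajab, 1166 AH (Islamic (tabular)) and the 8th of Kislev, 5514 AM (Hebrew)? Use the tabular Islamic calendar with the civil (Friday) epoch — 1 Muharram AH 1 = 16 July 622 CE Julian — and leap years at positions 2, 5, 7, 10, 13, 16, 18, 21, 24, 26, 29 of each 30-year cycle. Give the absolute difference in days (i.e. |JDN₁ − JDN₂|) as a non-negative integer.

210

First date → JDN 2361458; second date → JDN 2361668.
The interval is |2361458 − 2361668| = 210 days.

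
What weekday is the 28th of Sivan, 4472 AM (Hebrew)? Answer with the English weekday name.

Equivalently 11 June 712 Gregorian, JDN 1981274.
1981274 ≡ 1 (mod 7); counting from Monday = 0 gives Tuesday.

Tuesday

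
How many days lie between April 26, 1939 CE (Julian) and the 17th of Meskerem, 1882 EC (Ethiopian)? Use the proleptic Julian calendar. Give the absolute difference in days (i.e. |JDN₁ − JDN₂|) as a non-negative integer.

JDN of the first date = 2429393.
JDN of the second date = 2411272.
|2411272 − 2429393| = 18121.

18121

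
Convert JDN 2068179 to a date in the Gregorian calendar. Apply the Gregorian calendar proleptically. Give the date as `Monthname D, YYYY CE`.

May 19, 950 CE

JDN 2451545 is 1 Jan 2000; 2068179 is −383366 days from there.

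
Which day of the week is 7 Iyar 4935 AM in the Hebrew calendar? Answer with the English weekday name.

In the proleptic Gregorian calendar this is 7 May 1175 (JDN 2150346).
JDN 2150346 mod 7 = 2, and JDN 0 was a Monday, so this is a Wednesday.

Wednesday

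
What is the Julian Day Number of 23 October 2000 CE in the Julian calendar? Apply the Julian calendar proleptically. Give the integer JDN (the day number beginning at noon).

2451854

In the Gregorian calendar the same day is 5 November 2000.
JDN 2299161 is 15 October 1582 CE (Gregorian); the target day is +152693 days from there, so JDN = 2451854.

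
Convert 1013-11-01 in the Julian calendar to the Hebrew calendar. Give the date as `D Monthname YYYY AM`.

25 Cheshvan 4774 AM

Julian Day Number of the source date = 2091361.
Converting JDN 2091361 to the Hebrew calendar gives 25 Cheshvan 4774 AM.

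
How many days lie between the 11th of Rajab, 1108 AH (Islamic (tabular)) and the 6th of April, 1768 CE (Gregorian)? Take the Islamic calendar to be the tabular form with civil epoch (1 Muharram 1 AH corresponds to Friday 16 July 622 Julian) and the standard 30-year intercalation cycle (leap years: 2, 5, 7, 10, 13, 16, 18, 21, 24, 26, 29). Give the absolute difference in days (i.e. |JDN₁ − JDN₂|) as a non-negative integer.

JDN of the first date = 2340911.
JDN of the second date = 2366905.
|2366905 − 2340911| = 25994.

25994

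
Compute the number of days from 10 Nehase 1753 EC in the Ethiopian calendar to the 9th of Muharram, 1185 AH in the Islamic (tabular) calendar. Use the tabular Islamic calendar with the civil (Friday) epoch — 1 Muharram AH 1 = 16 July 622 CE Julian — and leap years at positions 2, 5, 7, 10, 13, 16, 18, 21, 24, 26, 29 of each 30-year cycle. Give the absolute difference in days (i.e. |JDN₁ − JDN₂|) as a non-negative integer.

3540

JDN of the first date = 2364478.
JDN of the second date = 2368018.
|2368018 − 2364478| = 3540.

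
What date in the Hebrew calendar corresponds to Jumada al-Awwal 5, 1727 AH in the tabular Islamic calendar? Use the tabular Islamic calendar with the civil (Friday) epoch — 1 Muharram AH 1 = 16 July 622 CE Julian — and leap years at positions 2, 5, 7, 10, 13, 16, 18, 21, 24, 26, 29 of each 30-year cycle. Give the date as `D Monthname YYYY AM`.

Both dates share Julian Day Number 2560199; in the Hebrew calendar that is 5 Tammuz 6057 AM.

5 Tammuz 6057 AM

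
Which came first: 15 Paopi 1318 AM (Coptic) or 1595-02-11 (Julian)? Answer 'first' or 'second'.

second

Converting both to JDN: 2306108 vs 2303673; the smaller is the second.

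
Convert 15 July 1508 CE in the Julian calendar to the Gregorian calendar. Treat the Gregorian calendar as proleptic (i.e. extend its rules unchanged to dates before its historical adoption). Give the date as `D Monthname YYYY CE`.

25 July 1508 CE

At this point the Julian calendar is 10 days behind the Gregorian.
15 July 1508 Julian + 10 days → 25 July 1508 Gregorian.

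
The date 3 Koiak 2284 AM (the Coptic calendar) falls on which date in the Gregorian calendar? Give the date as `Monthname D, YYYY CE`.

Both dates share Julian Day Number 2658988; in the Gregorian calendar that is 17 December 2567 CE.

December 17, 2567 CE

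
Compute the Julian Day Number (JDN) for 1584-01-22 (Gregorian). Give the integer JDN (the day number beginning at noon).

2299625

JDN 2451545 is 1 January 2000 CE (Gregorian); the target day is −151920 days from there, so JDN = 2299625.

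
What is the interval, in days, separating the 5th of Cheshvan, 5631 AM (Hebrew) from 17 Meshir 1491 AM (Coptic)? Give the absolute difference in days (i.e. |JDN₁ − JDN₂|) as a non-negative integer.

34948

JDN of the first date = 2404366.
JDN of the second date = 2369418.
|2369418 − 2404366| = 34948.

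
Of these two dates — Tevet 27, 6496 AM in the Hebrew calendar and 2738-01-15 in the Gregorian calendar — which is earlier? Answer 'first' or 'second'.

first

First date → JDN 2720365; second date → JDN 2721108.
JDN 2720365 < JDN 2721108, so the first date is earlier.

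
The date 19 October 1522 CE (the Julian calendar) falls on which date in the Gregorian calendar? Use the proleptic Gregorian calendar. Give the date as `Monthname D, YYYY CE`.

October 29, 1522 CE

For dates in this range the Gregorian date is 10 days ahead of the Julian.
19 October 1522 Julian + 10 days → 29 October 1522 Gregorian.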